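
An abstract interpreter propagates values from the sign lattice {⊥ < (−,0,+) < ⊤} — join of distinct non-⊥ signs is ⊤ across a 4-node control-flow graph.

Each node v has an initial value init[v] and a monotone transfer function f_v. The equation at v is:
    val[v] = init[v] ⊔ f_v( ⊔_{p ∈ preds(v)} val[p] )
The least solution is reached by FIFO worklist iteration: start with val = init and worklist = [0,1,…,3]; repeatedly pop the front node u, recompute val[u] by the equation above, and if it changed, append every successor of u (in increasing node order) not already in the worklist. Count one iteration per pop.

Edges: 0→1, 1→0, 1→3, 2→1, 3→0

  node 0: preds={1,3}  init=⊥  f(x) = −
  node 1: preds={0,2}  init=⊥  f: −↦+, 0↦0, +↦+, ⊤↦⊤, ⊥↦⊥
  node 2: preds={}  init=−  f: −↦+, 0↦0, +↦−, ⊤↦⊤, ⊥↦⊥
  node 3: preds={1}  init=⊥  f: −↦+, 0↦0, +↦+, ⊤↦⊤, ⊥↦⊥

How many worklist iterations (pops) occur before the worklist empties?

Worklist (5 pops):
  #1 pop 0: in=⊥ → − (was ⊥); enqueue []
  #2 pop 1: in=− → + (was ⊥); enqueue [0]
  #3 pop 2: in=⊥ → − (no change)
  #4 pop 3: in=+ → + (was ⊥); enqueue []
  #5 pop 0: in=+ → − (no change)

Fixpoint:
  val[0] = −
  val[1] = +
  val[2] = −
  val[3] = +

5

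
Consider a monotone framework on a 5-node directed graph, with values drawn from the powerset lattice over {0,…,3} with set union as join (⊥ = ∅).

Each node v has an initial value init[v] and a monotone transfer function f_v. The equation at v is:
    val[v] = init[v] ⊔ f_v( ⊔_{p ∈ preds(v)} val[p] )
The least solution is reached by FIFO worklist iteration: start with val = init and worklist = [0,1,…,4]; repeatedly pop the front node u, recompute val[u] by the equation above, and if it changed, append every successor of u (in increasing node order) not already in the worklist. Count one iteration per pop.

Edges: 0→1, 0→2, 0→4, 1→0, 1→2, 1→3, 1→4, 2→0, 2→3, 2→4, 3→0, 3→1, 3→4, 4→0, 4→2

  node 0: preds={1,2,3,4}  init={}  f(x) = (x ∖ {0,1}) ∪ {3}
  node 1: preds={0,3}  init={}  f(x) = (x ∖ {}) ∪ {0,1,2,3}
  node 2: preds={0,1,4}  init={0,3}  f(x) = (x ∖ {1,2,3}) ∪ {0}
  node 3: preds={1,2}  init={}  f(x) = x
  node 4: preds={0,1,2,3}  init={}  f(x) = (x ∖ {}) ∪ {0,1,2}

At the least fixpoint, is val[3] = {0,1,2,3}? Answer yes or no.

yes

Worklist (9 pops):
  #1 pop 0: in={0,3} → {3} (was {}); enqueue []
  #2 pop 1: in={3} → {0,1,2,3} (was {}); enqueue [0]
  #3 pop 2: in={0,1,2,3} → {0,3} (no change)
  #4 pop 3: in={0,1,2,3} → {0,1,2,3} (was {}); enqueue [1]
  #5 pop 4: in={0,1,2,3} → {0,1,2,3} (was {}); enqueue [2]
  #6 pop 0: in={0,1,2,3} → {2,3} (was {3}); enqueue [4]
  #7 pop 1: in={0,1,2,3} → {0,1,2,3} (no change)
  #8 pop 2: in={0,1,2,3} → {0,3} (no change)
  #9 pop 4: in={0,1,2,3} → {0,1,2,3} (no change)

Fixpoint:
  val[0] = {2,3}
  val[1] = {0,1,2,3}
  val[2] = {0,3}
  val[3] = {0,1,2,3}
  val[4] = {0,1,2,3}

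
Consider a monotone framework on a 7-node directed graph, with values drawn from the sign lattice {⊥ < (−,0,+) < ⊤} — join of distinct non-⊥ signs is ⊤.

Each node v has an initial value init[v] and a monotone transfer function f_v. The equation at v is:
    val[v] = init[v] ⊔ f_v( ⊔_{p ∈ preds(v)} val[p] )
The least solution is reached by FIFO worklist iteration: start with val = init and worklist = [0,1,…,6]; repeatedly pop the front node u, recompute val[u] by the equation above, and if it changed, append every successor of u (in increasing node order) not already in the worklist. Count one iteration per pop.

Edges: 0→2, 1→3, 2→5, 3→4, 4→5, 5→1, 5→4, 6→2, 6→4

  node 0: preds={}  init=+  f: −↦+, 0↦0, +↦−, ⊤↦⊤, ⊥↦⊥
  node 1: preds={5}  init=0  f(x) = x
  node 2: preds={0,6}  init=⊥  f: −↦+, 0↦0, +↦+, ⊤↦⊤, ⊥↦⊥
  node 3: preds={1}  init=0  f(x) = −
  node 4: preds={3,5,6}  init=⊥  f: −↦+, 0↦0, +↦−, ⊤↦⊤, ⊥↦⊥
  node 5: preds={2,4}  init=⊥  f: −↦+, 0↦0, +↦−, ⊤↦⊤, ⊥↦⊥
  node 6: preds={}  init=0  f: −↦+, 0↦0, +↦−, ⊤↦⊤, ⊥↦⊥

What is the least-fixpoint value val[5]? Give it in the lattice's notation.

⊤

Trace (10 dequeues):
  [1] u=0 | in ⊥ | out + | ==
  [2] u=1 | in ⊥ | out 0 | ==
  [3] u=2 | in ⊤ | out ⊤ | prev ⊥ | push {}
  [4] u=3 | in 0 | out ⊤ | prev 0 | push {}
  [5] u=4 | in ⊤ | out ⊤ | prev ⊥ | push {}
  [6] u=5 | in ⊤ | out ⊤ | prev ⊥ | push {1,4}
  [7] u=6 | in ⊥ | out 0 | ==
  [8] u=1 | in ⊤ | out ⊤ | prev 0 | push {3}
  [9] u=4 | in ⊤ | out ⊤ | ==
  [10] u=3 | in ⊤ | out ⊤ | ==

Converged values:
  [0] +
  [1] ⊤
  [2] ⊤
  [3] ⊤
  [4] ⊤
  [5] ⊤
  [6] 0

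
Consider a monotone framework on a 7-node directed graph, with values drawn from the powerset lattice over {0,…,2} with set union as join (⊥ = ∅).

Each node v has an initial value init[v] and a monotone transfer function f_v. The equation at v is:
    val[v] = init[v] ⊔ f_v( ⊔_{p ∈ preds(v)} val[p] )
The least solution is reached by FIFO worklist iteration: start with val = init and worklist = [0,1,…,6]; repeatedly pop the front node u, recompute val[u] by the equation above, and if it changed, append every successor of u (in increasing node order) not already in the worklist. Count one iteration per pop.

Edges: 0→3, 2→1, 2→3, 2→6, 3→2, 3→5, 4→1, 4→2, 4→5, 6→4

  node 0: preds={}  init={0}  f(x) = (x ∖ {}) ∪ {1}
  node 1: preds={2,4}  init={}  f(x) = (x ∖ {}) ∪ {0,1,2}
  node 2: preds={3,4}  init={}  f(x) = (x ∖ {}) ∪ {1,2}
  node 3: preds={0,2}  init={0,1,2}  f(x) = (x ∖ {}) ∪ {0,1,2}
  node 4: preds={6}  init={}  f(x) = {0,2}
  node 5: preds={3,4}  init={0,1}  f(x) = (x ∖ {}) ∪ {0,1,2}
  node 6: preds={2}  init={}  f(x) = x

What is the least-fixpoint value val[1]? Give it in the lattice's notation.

{0,1,2}

Iteration log — 10 steps:
  step 1. node 0  ⊔preds={}  new={0,1}  old={0}  +wl: 
  step 2. node 1  ⊔preds={}  new={0,1,2}  old={}  +wl: 
  step 3. node 2  ⊔preds={0,1,2}  new={0,1,2}  old={}  +wl: 1
  step 4. node 3  ⊔preds={0,1,2}  new={0,1,2}  stable
  step 5. node 4  ⊔preds={}  new={0,2}  old={}  +wl: 2
  step 6. node 5  ⊔preds={0,1,2}  new={0,1,2}  old={0,1}  +wl: 
  step 7. node 6  ⊔preds={0,1,2}  new={0,1,2}  old={}  +wl: 4
  step 8. node 1  ⊔preds={0,1,2}  new={0,1,2}  stable
  step 9. node 2  ⊔preds={0,1,2}  new={0,1,2}  stable
  step 10. node 4  ⊔preds={0,1,2}  new={0,2}  stable

Least fixpoint reached:
  node 0: {0,1}
  node 1: {0,1,2}
  node 2: {0,1,2}
  node 3: {0,1,2}
  node 4: {0,2}
  node 5: {0,1,2}
  node 6: {0,1,2}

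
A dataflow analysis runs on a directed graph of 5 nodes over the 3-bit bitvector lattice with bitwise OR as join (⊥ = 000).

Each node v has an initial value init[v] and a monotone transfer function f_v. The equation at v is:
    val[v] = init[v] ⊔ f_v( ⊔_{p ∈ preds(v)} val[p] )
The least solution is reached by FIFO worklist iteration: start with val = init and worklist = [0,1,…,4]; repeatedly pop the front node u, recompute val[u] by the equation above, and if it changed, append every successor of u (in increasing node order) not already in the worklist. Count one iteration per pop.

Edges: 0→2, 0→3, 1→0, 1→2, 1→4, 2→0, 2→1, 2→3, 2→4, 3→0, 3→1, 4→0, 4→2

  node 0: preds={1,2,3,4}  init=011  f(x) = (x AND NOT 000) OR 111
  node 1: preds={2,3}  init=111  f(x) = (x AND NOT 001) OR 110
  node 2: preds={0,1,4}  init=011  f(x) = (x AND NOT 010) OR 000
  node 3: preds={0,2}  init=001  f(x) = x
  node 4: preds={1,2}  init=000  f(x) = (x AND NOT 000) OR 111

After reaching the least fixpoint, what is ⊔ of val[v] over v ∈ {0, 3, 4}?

Trace (8 dequeues):
  [1] u=0 | in 111 | out 111 | prev 011 | push {}
  [2] u=1 | in 011 | out 111 | ==
  [3] u=2 | in 111 | out 111 | prev 011 | push {0,1}
  [4] u=3 | in 111 | out 111 | prev 001 | push {}
  [5] u=4 | in 111 | out 111 | prev 000 | push {2}
  [6] u=0 | in 111 | out 111 | ==
  [7] u=1 | in 111 | out 111 | ==
  [8] u=2 | in 111 | out 111 | ==

Converged values:
  [0] 111
  [1] 111
  [2] 111
  [3] 111
  [4] 111

111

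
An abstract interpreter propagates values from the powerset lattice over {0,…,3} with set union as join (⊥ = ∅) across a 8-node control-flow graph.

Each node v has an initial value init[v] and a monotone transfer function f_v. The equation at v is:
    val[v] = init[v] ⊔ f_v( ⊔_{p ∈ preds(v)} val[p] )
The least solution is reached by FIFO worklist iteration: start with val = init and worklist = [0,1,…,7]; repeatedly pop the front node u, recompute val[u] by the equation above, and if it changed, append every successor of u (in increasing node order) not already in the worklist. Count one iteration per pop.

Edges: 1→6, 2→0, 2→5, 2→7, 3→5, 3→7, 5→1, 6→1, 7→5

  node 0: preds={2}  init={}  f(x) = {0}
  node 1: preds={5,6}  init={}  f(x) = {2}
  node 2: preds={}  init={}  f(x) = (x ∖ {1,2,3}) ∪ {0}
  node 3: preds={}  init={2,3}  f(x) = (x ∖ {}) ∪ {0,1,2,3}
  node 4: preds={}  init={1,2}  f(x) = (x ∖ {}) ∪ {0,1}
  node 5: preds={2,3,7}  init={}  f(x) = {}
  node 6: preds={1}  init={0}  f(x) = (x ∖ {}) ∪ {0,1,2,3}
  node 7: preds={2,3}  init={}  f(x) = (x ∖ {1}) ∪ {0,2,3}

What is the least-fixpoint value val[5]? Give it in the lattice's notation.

Iteration log — 11 steps:
  step 1. node 0  ⊔preds={}  new={0}  old={}  +wl: 
  step 2. node 1  ⊔preds={0}  new={2}  old={}  +wl: 
  step 3. node 2  ⊔preds={}  new={0}  old={}  +wl: 0
  step 4. node 3  ⊔preds={}  new={0,1,2,3}  old={2,3}  +wl: 
  step 5. node 4  ⊔preds={}  new={0,1,2}  old={1,2}  +wl: 
  step 6. node 5  ⊔preds={0,1,2,3}  new={}  stable
  step 7. node 6  ⊔preds={2}  new={0,1,2,3}  old={0}  +wl: 1
  step 8. node 7  ⊔preds={0,1,2,3}  new={0,2,3}  old={}  +wl: 5
  step 9. node 0  ⊔preds={0}  new={0}  stable
  step 10. node 1  ⊔preds={0,1,2,3}  new={2}  stable
  step 11. node 5  ⊔preds={0,1,2,3}  new={}  stable

Least fixpoint reached:
  node 0: {0}
  node 1: {2}
  node 2: {0}
  node 3: {0,1,2,3}
  node 4: {0,1,2}
  node 5: {}
  node 6: {0,1,2,3}
  node 7: {0,2,3}

{}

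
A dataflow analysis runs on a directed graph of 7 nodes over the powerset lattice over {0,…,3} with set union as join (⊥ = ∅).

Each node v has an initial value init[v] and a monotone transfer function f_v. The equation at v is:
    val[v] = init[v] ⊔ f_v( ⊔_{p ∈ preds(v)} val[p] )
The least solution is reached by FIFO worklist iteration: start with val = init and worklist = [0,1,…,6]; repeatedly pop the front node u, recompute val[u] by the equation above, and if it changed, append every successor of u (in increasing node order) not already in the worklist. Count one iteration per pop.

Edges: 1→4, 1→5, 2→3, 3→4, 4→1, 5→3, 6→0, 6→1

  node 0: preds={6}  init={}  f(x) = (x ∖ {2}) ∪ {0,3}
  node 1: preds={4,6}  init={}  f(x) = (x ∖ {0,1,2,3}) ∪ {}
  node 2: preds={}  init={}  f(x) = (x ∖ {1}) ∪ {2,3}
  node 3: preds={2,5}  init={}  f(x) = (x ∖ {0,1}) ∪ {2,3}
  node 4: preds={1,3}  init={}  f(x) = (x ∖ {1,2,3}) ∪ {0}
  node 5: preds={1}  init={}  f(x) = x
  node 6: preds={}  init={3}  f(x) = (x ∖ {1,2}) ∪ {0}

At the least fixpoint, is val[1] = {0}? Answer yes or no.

Iteration log — 9 steps:
  step 1. node 0  ⊔preds={3}  new={0,3}  old={}  +wl: 
  step 2. node 1  ⊔preds={3}  new={}  stable
  step 3. node 2  ⊔preds={}  new={2,3}  old={}  +wl: 
  step 4. node 3  ⊔preds={2,3}  new={2,3}  old={}  +wl: 
  step 5. node 4  ⊔preds={2,3}  new={0}  old={}  +wl: 1
  step 6. node 5  ⊔preds={}  new={}  stable
  step 7. node 6  ⊔preds={}  new={0,3}  old={3}  +wl: 0
  step 8. node 1  ⊔preds={0,3}  new={}  stable
  step 9. node 0  ⊔preds={0,3}  new={0,3}  stable

Least fixpoint reached:
  node 0: {0,3}
  node 1: {}
  node 2: {2,3}
  node 3: {2,3}
  node 4: {0}
  node 5: {}
  node 6: {0,3}

no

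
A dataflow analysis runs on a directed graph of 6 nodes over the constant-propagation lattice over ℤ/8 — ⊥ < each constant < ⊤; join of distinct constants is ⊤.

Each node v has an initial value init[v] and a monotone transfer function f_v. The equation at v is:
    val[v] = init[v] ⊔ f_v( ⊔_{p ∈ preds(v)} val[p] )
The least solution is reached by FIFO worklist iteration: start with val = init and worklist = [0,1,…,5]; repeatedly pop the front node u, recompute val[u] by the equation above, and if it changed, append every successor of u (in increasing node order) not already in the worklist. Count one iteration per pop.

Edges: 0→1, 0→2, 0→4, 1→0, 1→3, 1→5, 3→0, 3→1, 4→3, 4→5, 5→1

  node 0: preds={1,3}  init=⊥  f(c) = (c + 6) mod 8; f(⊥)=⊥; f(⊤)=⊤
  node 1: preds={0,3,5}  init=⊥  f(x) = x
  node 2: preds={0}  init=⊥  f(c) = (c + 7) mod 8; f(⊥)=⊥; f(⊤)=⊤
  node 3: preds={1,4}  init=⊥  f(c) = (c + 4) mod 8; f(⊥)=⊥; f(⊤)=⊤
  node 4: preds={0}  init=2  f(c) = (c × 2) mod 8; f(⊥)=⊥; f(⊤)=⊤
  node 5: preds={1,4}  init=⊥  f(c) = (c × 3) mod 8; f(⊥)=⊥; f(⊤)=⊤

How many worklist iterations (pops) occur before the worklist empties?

17

Worklist (17 pops):
  #1 pop 0: in=⊥ → ⊥ (no change)
  #2 pop 1: in=⊥ → ⊥ (no change)
  #3 pop 2: in=⊥ → ⊥ (no change)
  #4 pop 3: in=2 → 6 (was ⊥); enqueue [0,1]
  #5 pop 4: in=⊥ → 2 (no change)
  #6 pop 5: in=2 → 6 (was ⊥); enqueue []
  #7 pop 0: in=6 → 4 (was ⊥); enqueue [2,4]
  #8 pop 1: in=⊤ → ⊤ (was ⊥); enqueue [0,3,5]
  #9 pop 2: in=4 → 3 (was ⊥); enqueue []
  #10 pop 4: in=4 → ⊤ (was 2); enqueue []
  #11 pop 0: in=⊤ → ⊤ (was 4); enqueue [1,2,4]
  #12 pop 3: in=⊤ → ⊤ (was 6); enqueue [0]
  #13 pop 5: in=⊤ → ⊤ (was 6); enqueue []
  #14 pop 1: in=⊤ → ⊤ (no change)
  #15 pop 2: in=⊤ → ⊤ (was 3); enqueue []
  #16 pop 4: in=⊤ → ⊤ (no change)
  #17 pop 0: in=⊤ → ⊤ (no change)

Fixpoint:
  val[0] = ⊤
  val[1] = ⊤
  val[2] = ⊤
  val[3] = ⊤
  val[4] = ⊤
  val[5] = ⊤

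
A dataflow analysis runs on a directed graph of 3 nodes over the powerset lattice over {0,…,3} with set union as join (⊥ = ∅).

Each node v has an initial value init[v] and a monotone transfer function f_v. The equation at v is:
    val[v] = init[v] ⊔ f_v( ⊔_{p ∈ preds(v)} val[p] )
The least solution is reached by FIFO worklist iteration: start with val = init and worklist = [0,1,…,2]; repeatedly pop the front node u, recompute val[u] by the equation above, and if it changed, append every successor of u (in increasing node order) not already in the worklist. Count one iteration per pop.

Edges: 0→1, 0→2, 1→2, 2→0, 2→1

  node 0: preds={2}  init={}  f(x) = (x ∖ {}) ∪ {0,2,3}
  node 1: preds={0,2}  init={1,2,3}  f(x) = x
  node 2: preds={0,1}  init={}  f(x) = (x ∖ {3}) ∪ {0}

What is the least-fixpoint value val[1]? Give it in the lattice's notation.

{0,1,2,3}

Trace (6 dequeues):
  [1] u=0 | in {} | out {0,2,3} | prev {} | push {}
  [2] u=1 | in {0,2,3} | out {0,1,2,3} | prev {1,2,3} | push {}
  [3] u=2 | in {0,1,2,3} | out {0,1,2} | prev {} | push {0,1}
  [4] u=0 | in {0,1,2} | out {0,1,2,3} | prev {0,2,3} | push {2}
  [5] u=1 | in {0,1,2,3} | out {0,1,2,3} | ==
  [6] u=2 | in {0,1,2,3} | out {0,1,2} | ==

Converged values:
  [0] {0,1,2,3}
  [1] {0,1,2,3}
  [2] {0,1,2}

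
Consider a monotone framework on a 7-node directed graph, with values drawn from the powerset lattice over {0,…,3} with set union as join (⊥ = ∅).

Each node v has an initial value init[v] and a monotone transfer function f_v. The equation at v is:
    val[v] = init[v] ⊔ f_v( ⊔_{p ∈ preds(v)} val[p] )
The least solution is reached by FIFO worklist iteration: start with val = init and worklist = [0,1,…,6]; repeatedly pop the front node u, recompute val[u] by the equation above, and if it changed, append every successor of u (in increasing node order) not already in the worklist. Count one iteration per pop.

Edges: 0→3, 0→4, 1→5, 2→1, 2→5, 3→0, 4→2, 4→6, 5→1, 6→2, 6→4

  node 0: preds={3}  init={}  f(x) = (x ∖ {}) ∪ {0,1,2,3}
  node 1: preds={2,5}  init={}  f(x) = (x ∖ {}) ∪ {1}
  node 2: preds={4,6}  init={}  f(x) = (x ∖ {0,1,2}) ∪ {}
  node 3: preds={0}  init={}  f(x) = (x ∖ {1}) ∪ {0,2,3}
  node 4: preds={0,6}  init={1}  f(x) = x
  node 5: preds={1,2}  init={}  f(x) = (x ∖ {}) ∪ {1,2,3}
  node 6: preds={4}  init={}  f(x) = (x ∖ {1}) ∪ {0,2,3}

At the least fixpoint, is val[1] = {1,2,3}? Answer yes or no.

Iteration log — 12 steps:
  step 1. node 0  ⊔preds={}  new={0,1,2,3}  old={}  +wl: 
  step 2. node 1  ⊔preds={}  new={1}  old={}  +wl: 
  step 3. node 2  ⊔preds={1}  new={}  stable
  step 4. node 3  ⊔preds={0,1,2,3}  new={0,2,3}  old={}  +wl: 0
  step 5. node 4  ⊔preds={0,1,2,3}  new={0,1,2,3}  old={1}  +wl: 2
  step 6. node 5  ⊔preds={1}  new={1,2,3}  old={}  +wl: 1
  step 7. node 6  ⊔preds={0,1,2,3}  new={0,2,3}  old={}  +wl: 4
  step 8. node 0  ⊔preds={0,2,3}  new={0,1,2,3}  stable
  step 9. node 2  ⊔preds={0,1,2,3}  new={3}  old={}  +wl: 5
  step 10. node 1  ⊔preds={1,2,3}  new={1,2,3}  old={1}  +wl: 
  step 11. node 4  ⊔preds={0,1,2,3}  new={0,1,2,3}  stable
  step 12. node 5  ⊔preds={1,2,3}  new={1,2,3}  stable

Least fixpoint reached:
  node 0: {0,1,2,3}
  node 1: {1,2,3}
  node 2: {3}
  node 3: {0,2,3}
  node 4: {0,1,2,3}
  node 5: {1,2,3}
  node 6: {0,2,3}

yes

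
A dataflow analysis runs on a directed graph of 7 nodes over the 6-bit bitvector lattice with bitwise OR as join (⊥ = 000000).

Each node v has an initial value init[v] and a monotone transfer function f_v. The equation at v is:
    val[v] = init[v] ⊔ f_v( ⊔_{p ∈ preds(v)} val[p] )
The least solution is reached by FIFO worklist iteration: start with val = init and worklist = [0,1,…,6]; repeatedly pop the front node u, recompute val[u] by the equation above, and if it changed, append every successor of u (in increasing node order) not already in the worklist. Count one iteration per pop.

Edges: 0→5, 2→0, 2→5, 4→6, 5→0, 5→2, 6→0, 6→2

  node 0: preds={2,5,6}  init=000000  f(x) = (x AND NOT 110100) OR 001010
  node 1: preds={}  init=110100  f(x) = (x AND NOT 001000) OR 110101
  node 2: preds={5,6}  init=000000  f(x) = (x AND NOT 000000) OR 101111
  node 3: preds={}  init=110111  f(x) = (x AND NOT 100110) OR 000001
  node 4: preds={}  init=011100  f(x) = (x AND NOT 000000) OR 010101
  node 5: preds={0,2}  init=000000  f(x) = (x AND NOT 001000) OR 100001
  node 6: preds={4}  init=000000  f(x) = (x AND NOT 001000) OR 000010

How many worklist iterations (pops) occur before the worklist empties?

12

Trace (12 dequeues):
  [1] u=0 | in 000000 | out 001010 | prev 000000 | push {}
  [2] u=1 | in 000000 | out 110101 | prev 110100 | push {}
  [3] u=2 | in 000000 | out 101111 | prev 000000 | push {0}
  [4] u=3 | in 000000 | out 110111 | ==
  [5] u=4 | in 000000 | out 011101 | prev 011100 | push {}
  [6] u=5 | in 101111 | out 100111 | prev 000000 | push {2}
  [7] u=6 | in 011101 | out 010111 | prev 000000 | push {}
  [8] u=0 | in 111111 | out 001011 | prev 001010 | push {5}
  [9] u=2 | in 110111 | out 111111 | prev 101111 | push {0}
  [10] u=5 | in 111111 | out 110111 | prev 100111 | push {2}
  [11] u=0 | in 111111 | out 001011 | ==
  [12] u=2 | in 110111 | out 111111 | ==

Converged values:
  [0] 001011
  [1] 110101
  [2] 111111
  [3] 110111
  [4] 011101
  [5] 110111
  [6] 010111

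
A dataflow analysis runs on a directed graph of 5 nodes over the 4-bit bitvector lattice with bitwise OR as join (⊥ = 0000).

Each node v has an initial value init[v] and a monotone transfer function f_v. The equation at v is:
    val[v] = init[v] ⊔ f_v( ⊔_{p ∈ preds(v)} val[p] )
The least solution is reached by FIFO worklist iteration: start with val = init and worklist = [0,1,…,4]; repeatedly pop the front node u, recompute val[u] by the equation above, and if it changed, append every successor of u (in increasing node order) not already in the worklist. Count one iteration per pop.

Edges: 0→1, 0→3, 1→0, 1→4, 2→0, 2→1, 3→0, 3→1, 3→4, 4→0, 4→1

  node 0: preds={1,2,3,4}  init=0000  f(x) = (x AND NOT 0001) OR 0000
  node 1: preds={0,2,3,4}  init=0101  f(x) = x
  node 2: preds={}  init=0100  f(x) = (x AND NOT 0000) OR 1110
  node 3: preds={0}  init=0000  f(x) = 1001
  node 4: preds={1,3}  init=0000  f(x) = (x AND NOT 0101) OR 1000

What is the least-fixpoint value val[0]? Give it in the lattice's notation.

1110

Worklist (12 pops):
  #1 pop 0: in=0101 → 0100 (was 0000); enqueue []
  #2 pop 1: in=0100 → 0101 (no change)
  #3 pop 2: in=0000 → 1110 (was 0100); enqueue [0,1]
  #4 pop 3: in=0100 → 1001 (was 0000); enqueue []
  #5 pop 4: in=1101 → 1000 (was 0000); enqueue []
  #6 pop 0: in=1111 → 1110 (was 0100); enqueue [3]
  #7 pop 1: in=1111 → 1111 (was 0101); enqueue [0,4]
  #8 pop 3: in=1110 → 1001 (no change)
  #9 pop 0: in=1111 → 1110 (no change)
  #10 pop 4: in=1111 → 1010 (was 1000); enqueue [0,1]
  #11 pop 0: in=1111 → 1110 (no change)
  #12 pop 1: in=1111 → 1111 (no change)

Fixpoint:
  val[0] = 1110
  val[1] = 1111
  val[2] = 1110
  val[3] = 1001
  val[4] = 1010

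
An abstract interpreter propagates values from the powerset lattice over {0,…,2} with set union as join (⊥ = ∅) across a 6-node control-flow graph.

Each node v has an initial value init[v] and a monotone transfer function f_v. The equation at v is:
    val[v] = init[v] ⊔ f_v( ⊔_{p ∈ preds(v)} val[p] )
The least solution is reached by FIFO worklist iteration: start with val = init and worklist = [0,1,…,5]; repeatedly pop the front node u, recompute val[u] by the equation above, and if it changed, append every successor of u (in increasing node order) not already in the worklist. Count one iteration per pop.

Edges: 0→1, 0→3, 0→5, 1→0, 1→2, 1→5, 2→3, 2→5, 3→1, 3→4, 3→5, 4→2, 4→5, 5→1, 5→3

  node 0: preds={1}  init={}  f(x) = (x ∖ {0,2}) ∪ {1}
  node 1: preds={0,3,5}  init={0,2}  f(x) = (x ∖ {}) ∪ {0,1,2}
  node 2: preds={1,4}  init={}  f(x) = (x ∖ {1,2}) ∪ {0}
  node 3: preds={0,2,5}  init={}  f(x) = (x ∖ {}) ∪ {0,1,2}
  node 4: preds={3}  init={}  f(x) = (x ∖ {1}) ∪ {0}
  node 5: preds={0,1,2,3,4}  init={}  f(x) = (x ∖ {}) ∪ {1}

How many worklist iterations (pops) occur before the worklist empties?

10

Trace (10 dequeues):
  [1] u=0 | in {0,2} | out {1} | prev {} | push {}
  [2] u=1 | in {1} | out {0,1,2} | prev {0,2} | push {0}
  [3] u=2 | in {0,1,2} | out {0} | prev {} | push {}
  [4] u=3 | in {0,1} | out {0,1,2} | prev {} | push {1}
  [5] u=4 | in {0,1,2} | out {0,2} | prev {} | push {2}
  [6] u=5 | in {0,1,2} | out {0,1,2} | prev {} | push {3}
  [7] u=0 | in {0,1,2} | out {1} | ==
  [8] u=1 | in {0,1,2} | out {0,1,2} | ==
  [9] u=2 | in {0,1,2} | out {0} | ==
  [10] u=3 | in {0,1,2} | out {0,1,2} | ==

Converged values:
  [0] {1}
  [1] {0,1,2}
  [2] {0}
  [3] {0,1,2}
  [4] {0,2}
  [5] {0,1,2}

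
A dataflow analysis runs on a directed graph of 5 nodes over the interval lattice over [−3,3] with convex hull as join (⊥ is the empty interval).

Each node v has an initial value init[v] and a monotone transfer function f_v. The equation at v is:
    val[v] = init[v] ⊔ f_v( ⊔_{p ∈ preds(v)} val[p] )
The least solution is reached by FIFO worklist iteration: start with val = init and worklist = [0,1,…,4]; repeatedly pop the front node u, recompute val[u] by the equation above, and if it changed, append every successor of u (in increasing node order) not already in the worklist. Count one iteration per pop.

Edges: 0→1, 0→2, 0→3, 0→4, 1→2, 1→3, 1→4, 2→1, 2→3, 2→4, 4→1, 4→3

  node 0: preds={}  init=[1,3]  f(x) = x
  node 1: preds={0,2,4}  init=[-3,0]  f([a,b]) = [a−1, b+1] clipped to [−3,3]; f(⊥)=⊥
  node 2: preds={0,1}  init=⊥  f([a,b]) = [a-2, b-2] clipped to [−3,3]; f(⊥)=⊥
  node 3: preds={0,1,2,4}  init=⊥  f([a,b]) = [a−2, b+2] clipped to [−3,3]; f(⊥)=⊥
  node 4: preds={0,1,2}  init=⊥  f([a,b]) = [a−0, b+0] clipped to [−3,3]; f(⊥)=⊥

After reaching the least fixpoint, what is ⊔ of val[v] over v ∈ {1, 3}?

Worklist (7 pops):
  #1 pop 0: in=⊥ → [1,3] (no change)
  #2 pop 1: in=[1,3] → [-3,3] (was [-3,0]); enqueue []
  #3 pop 2: in=[-3,3] → [-3,1] (was ⊥); enqueue [1]
  #4 pop 3: in=[-3,3] → [-3,3] (was ⊥); enqueue []
  #5 pop 4: in=[-3,3] → [-3,3] (was ⊥); enqueue [3]
  #6 pop 1: in=[-3,3] → [-3,3] (no change)
  #7 pop 3: in=[-3,3] → [-3,3] (no change)

Fixpoint:
  val[0] = [1,3]
  val[1] = [-3,3]
  val[2] = [-3,1]
  val[3] = [-3,3]
  val[4] = [-3,3]

[-3,3]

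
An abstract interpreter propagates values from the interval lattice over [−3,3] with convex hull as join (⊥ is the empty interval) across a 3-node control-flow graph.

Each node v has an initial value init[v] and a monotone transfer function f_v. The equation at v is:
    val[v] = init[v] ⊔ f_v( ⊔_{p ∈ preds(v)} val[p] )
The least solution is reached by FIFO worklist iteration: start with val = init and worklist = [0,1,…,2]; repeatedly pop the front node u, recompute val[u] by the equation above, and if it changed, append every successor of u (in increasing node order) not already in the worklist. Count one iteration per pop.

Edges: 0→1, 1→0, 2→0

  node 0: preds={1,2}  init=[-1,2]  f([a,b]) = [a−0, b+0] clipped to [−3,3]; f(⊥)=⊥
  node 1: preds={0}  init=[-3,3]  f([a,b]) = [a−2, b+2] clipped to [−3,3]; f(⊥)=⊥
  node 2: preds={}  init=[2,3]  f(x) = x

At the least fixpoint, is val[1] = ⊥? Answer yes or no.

Iteration log — 3 steps:
  step 1. node 0  ⊔preds=[-3,3]  new=[-3,3]  old=[-1,2]  +wl: 
  step 2. node 1  ⊔preds=[-3,3]  new=[-3,3]  stable
  step 3. node 2  ⊔preds=⊥  new=[2,3]  stable

Least fixpoint reached:
  node 0: [-3,3]
  node 1: [-3,3]
  node 2: [2,3]

no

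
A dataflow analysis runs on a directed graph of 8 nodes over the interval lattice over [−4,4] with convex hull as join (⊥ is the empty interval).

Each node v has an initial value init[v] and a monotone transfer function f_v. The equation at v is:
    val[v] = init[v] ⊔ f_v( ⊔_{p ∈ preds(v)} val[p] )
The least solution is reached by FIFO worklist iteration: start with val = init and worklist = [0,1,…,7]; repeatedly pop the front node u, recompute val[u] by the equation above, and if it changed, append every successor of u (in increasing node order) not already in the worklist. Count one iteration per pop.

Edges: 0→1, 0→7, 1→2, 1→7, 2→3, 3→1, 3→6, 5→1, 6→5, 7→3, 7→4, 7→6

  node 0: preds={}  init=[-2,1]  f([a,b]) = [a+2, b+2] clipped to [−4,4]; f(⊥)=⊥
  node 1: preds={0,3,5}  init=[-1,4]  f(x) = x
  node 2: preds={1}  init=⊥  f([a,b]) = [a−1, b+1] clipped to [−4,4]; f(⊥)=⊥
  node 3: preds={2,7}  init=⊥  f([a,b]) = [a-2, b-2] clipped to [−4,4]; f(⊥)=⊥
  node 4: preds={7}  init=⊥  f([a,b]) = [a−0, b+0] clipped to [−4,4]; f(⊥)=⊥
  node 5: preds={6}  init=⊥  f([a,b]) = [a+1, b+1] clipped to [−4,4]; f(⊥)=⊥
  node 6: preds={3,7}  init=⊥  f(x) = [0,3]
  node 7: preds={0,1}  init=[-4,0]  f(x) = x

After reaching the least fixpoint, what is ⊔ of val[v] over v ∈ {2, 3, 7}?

[-4,4]

Trace (17 dequeues):
  [1] u=0 | in ⊥ | out [-2,1] | ==
  [2] u=1 | in [-2,1] | out [-2,4] | prev [-1,4] | push {}
  [3] u=2 | in [-2,4] | out [-3,4] | prev ⊥ | push {}
  [4] u=3 | in [-4,4] | out [-4,2] | prev ⊥ | push {1}
  [5] u=4 | in [-4,0] | out [-4,0] | prev ⊥ | push {}
  [6] u=5 | in ⊥ | out ⊥ | ==
  [7] u=6 | in [-4,2] | out [0,3] | prev ⊥ | push {5}
  [8] u=7 | in [-2,4] | out [-4,4] | prev [-4,0] | push {3,4,6}
  [9] u=1 | in [-4,2] | out [-4,4] | prev [-2,4] | push {2,7}
  [10] u=5 | in [0,3] | out [1,4] | prev ⊥ | push {1}
  [11] u=3 | in [-4,4] | out [-4,2] | ==
  [12] u=4 | in [-4,4] | out [-4,4] | prev [-4,0] | push {}
  [13] u=6 | in [-4,4] | out [0,3] | ==
  [14] u=2 | in [-4,4] | out [-4,4] | prev [-3,4] | push {3}
  [15] u=7 | in [-4,4] | out [-4,4] | ==
  [16] u=1 | in [-4,4] | out [-4,4] | ==
  [17] u=3 | in [-4,4] | out [-4,2] | ==

Converged values:
  [0] [-2,1]
  [1] [-4,4]
  [2] [-4,4]
  [3] [-4,2]
  [4] [-4,4]
  [5] [1,4]
  [6] [0,3]
  [7] [-4,4]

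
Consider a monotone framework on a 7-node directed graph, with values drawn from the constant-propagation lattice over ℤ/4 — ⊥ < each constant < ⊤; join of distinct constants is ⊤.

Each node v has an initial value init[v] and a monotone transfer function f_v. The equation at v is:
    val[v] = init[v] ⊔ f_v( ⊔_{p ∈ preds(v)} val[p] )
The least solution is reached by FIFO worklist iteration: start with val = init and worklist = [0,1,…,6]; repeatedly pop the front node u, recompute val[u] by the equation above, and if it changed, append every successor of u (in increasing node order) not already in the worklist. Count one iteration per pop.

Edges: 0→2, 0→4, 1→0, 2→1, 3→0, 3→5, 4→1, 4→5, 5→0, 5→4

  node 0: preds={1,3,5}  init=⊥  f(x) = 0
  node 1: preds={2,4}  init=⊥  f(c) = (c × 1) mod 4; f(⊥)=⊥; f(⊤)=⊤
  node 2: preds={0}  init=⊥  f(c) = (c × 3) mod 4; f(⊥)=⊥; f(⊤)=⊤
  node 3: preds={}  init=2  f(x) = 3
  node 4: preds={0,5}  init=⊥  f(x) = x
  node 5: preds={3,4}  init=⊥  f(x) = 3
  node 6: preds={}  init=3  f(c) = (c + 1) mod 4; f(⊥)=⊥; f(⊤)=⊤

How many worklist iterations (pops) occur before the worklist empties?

Trace (13 dequeues):
  [1] u=0 | in 2 | out 0 | prev ⊥ | push {}
  [2] u=1 | in ⊥ | out ⊥ | ==
  [3] u=2 | in 0 | out 0 | prev ⊥ | push {1}
  [4] u=3 | in ⊥ | out ⊤ | prev 2 | push {0}
  [5] u=4 | in 0 | out 0 | prev ⊥ | push {}
  [6] u=5 | in ⊤ | out 3 | prev ⊥ | push {4}
  [7] u=6 | in ⊥ | out 3 | ==
  [8] u=1 | in 0 | out 0 | prev ⊥ | push {}
  [9] u=0 | in ⊤ | out 0 | ==
  [10] u=4 | in ⊤ | out ⊤ | prev 0 | push {1,5}
  [11] u=1 | in ⊤ | out ⊤ | prev 0 | push {0}
  [12] u=5 | in ⊤ | out 3 | ==
  [13] u=0 | in ⊤ | out 0 | ==

Converged values:
  [0] 0
  [1] ⊤
  [2] 0
  [3] ⊤
  [4] ⊤
  [5] 3
  [6] 3

13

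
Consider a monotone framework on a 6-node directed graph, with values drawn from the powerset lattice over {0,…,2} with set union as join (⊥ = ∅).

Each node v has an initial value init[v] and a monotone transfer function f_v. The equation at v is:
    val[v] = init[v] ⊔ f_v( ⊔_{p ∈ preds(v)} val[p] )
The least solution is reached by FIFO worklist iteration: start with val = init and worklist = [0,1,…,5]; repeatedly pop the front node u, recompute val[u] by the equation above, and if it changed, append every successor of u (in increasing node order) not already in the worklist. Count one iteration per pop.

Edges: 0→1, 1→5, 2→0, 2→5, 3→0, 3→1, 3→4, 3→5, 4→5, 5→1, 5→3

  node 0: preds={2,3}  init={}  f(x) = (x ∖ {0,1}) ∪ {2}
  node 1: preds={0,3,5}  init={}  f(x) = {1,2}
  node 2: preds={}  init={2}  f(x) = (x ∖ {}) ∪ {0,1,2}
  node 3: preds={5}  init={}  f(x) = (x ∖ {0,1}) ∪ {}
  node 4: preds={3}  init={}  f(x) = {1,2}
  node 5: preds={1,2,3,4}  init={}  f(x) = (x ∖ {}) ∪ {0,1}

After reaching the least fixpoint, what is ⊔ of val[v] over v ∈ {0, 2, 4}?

{0,1,2}

Trace (13 dequeues):
  [1] u=0 | in {2} | out {2} | prev {} | push {}
  [2] u=1 | in {2} | out {1,2} | prev {} | push {}
  [3] u=2 | in {} | out {0,1,2} | prev {2} | push {0}
  [4] u=3 | in {} | out {} | ==
  [5] u=4 | in {} | out {1,2} | prev {} | push {}
  [6] u=5 | in {0,1,2} | out {0,1,2} | prev {} | push {1,3}
  [7] u=0 | in {0,1,2} | out {2} | ==
  [8] u=1 | in {0,1,2} | out {1,2} | ==
  [9] u=3 | in {0,1,2} | out {2} | prev {} | push {0,1,4,5}
  [10] u=0 | in {0,1,2} | out {2} | ==
  [11] u=1 | in {0,1,2} | out {1,2} | ==
  [12] u=4 | in {2} | out {1,2} | ==
  [13] u=5 | in {0,1,2} | out {0,1,2} | ==

Converged values:
  [0] {2}
  [1] {1,2}
  [2] {0,1,2}
  [3] {2}
  [4] {1,2}
  [5] {0,1,2}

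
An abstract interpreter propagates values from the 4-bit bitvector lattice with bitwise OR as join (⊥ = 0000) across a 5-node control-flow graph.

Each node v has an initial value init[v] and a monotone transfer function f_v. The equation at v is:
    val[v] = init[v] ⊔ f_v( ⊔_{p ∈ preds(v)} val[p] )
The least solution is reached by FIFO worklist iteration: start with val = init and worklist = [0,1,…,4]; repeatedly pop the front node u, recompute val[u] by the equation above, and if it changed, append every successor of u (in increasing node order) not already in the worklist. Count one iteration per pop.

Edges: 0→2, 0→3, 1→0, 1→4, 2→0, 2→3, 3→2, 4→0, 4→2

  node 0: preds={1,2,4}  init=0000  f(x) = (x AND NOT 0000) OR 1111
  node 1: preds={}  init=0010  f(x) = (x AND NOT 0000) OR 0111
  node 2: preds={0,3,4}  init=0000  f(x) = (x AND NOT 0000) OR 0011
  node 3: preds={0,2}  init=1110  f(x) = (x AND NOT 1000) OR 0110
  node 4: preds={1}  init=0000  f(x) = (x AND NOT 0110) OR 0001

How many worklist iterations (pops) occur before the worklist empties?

7

Worklist (7 pops):
  #1 pop 0: in=0010 → 1111 (was 0000); enqueue []
  #2 pop 1: in=0000 → 0111 (was 0010); enqueue [0]
  #3 pop 2: in=1111 → 1111 (was 0000); enqueue []
  #4 pop 3: in=1111 → 1111 (was 1110); enqueue [2]
  #5 pop 4: in=0111 → 0001 (was 0000); enqueue []
  #6 pop 0: in=1111 → 1111 (no change)
  #7 pop 2: in=1111 → 1111 (no change)

Fixpoint:
  val[0] = 1111
  val[1] = 0111
  val[2] = 1111
  val[3] = 1111
  val[4] = 0001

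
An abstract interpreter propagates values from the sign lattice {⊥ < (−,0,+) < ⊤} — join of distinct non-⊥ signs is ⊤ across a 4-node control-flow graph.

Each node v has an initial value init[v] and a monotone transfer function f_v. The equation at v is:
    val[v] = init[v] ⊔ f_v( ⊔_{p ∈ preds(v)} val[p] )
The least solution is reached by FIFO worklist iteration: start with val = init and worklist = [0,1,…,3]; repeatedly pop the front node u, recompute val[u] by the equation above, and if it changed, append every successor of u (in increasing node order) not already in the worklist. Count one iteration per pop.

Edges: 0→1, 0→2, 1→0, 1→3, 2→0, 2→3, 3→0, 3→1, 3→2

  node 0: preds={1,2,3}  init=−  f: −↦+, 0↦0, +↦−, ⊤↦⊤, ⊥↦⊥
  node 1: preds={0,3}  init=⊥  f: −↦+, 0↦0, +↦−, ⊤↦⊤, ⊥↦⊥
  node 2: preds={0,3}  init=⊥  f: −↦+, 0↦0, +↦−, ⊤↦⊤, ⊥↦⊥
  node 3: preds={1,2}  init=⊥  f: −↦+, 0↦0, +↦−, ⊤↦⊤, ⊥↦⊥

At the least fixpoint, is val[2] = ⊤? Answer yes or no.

yes

Trace (12 dequeues):
  [1] u=0 | in ⊥ | out − | ==
  [2] u=1 | in − | out + | prev ⊥ | push {0}
  [3] u=2 | in − | out + | prev ⊥ | push {}
  [4] u=3 | in + | out − | prev ⊥ | push {1,2}
  [5] u=0 | in ⊤ | out ⊤ | prev − | push {}
  [6] u=1 | in ⊤ | out ⊤ | prev + | push {0,3}
  [7] u=2 | in ⊤ | out ⊤ | prev + | push {}
  [8] u=0 | in ⊤ | out ⊤ | ==
  [9] u=3 | in ⊤ | out ⊤ | prev − | push {0,1,2}
  [10] u=0 | in ⊤ | out ⊤ | ==
  [11] u=1 | in ⊤ | out ⊤ | ==
  [12] u=2 | in ⊤ | out ⊤ | ==

Converged values:
  [0] ⊤
  [1] ⊤
  [2] ⊤
  [3] ⊤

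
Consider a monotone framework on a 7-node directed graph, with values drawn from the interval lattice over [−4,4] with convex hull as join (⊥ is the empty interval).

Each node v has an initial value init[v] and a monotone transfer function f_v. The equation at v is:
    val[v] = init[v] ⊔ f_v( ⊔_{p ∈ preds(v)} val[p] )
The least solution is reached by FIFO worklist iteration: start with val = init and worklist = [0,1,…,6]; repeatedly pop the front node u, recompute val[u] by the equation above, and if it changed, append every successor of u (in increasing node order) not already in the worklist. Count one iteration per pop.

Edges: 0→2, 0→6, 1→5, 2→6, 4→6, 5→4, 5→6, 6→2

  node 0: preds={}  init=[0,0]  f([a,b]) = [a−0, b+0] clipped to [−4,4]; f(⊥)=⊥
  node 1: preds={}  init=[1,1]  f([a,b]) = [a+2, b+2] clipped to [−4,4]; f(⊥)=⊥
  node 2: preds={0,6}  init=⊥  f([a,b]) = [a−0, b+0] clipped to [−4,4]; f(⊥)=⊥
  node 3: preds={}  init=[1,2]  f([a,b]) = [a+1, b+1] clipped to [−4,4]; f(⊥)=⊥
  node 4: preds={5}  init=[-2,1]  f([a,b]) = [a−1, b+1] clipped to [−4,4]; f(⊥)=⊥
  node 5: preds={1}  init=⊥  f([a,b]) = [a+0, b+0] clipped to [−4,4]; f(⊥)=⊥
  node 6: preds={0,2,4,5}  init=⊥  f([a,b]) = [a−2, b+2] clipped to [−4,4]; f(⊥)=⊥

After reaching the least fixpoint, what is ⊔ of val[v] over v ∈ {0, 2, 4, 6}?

[-4,4]

Trace (12 dequeues):
  [1] u=0 | in ⊥ | out [0,0] | ==
  [2] u=1 | in ⊥ | out [1,1] | ==
  [3] u=2 | in [0,0] | out [0,0] | prev ⊥ | push {}
  [4] u=3 | in ⊥ | out [1,2] | ==
  [5] u=4 | in ⊥ | out [-2,1] | ==
  [6] u=5 | in [1,1] | out [1,1] | prev ⊥ | push {4}
  [7] u=6 | in [-2,1] | out [-4,3] | prev ⊥ | push {2}
  [8] u=4 | in [1,1] | out [-2,2] | prev [-2,1] | push {6}
  [9] u=2 | in [-4,3] | out [-4,3] | prev [0,0] | push {}
  [10] u=6 | in [-4,3] | out [-4,4] | prev [-4,3] | push {2}
  [11] u=2 | in [-4,4] | out [-4,4] | prev [-4,3] | push {6}
  [12] u=6 | in [-4,4] | out [-4,4] | ==

Converged values:
  [0] [0,0]
  [1] [1,1]
  [2] [-4,4]
  [3] [1,2]
  [4] [-2,2]
  [5] [1,1]
  [6] [-4,4]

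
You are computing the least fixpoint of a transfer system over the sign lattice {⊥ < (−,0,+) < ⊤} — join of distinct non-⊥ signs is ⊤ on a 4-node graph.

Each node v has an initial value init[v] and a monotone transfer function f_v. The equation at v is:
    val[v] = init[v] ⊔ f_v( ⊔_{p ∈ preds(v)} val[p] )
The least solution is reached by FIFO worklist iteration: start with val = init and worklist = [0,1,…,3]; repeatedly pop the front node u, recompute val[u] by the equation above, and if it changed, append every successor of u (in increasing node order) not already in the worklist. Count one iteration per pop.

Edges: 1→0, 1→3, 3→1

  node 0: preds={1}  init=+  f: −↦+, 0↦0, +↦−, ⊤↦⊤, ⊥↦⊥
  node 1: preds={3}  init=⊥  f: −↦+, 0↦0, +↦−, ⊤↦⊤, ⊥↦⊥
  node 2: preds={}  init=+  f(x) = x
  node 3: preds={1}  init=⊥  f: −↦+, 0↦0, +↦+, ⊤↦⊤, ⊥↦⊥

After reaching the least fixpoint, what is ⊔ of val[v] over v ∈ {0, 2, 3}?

+

Trace (4 dequeues):
  [1] u=0 | in ⊥ | out + | ==
  [2] u=1 | in ⊥ | out ⊥ | ==
  [3] u=2 | in ⊥ | out + | ==
  [4] u=3 | in ⊥ | out ⊥ | ==

Converged values:
  [0] +
  [1] ⊥
  [2] +
  [3] ⊥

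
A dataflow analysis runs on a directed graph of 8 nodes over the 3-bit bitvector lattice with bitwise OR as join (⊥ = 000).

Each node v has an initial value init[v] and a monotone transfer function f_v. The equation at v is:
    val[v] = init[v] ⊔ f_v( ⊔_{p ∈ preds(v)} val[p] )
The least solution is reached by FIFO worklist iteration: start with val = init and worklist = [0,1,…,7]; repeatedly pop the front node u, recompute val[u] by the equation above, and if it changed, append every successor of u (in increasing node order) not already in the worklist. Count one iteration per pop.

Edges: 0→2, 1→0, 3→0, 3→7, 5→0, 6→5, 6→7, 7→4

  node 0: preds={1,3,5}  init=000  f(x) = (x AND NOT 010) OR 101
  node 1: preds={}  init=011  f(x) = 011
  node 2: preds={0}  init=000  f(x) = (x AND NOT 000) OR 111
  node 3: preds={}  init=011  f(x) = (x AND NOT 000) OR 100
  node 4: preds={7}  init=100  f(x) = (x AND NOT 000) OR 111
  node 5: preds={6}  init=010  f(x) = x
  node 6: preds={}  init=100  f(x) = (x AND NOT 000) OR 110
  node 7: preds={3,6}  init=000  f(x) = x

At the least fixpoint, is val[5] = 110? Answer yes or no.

yes

Worklist (11 pops):
  #1 pop 0: in=011 → 101 (was 000); enqueue []
  #2 pop 1: in=000 → 011 (no change)
  #3 pop 2: in=101 → 111 (was 000); enqueue []
  #4 pop 3: in=000 → 111 (was 011); enqueue [0]
  #5 pop 4: in=000 → 111 (was 100); enqueue []
  #6 pop 5: in=100 → 110 (was 010); enqueue []
  #7 pop 6: in=000 → 110 (was 100); enqueue [5]
  #8 pop 7: in=111 → 111 (was 000); enqueue [4]
  #9 pop 0: in=111 → 101 (no change)
  #10 pop 5: in=110 → 110 (no change)
  #11 pop 4: in=111 → 111 (no change)

Fixpoint:
  val[0] = 101
  val[1] = 011
  val[2] = 111
  val[3] = 111
  val[4] = 111
  val[5] = 110
  val[6] = 110
  val[7] = 111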